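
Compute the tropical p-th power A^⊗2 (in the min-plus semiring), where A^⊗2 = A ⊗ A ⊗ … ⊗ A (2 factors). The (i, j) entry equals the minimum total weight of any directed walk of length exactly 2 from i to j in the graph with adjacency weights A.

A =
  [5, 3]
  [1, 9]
A^⊗2 =
  [4, 8]
  [6, 4]

Each entry (A^⊗2)_ij equals the minimum over all length-2 walks i = v_0 → v_1 → … → v_2 = j of Σ_t A[v_t][v_{t+1}]. For example, for (i, j) = (0, 1) we minimise over 2 possible intermediate vertex sequences; the minimum is 8, attained along the walk 0 → 0 → 1.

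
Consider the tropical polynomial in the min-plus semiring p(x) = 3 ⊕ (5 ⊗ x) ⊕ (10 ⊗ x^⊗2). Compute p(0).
p(0) = 3

A tropical monomial a ⊗ x^⊗i evaluates to a + i · x. Evaluating each term at x = 0:
  Term 0 contributes 3 + 0 · 0 = 3
  Term 1 contributes 5 + 1 · 0 = 5
  Term 2 contributes 10 + 2 · 0 = 10
p(0) = ⊕ of these = min[3, 5, 10] = 3.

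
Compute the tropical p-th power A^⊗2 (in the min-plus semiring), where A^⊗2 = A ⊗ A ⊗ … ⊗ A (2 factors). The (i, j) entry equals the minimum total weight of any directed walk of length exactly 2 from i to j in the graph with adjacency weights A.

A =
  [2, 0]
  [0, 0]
A^⊗2 =
  [0, 0]
  [0, 0]

Each entry (A^⊗2)_ij equals the minimum over all length-2 walks i = v_0 → v_1 → … → v_2 = j of Σ_t A[v_t][v_{t+1}]. For example, for (i, j) = (0, 1) we minimise over 2 possible intermediate vertex sequences; the minimum is 0, attained along the walk 0 → 1 → 1.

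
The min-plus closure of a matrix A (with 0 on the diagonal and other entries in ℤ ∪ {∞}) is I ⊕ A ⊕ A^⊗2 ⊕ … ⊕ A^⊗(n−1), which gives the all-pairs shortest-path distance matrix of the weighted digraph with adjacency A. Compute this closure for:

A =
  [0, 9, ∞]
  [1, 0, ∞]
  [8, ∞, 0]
Closure =
  [0, 9, ∞]
  [1, 0, ∞]
  [8, 17, 0]

This is the Floyd-Warshall all-pairs shortest-path computation. For each intermediate vertex k = 0, 1, …, 2, update dist[i][j] ← min(dist[i][j], dist[i][k] + dist[k][j]). The final matrix gives, for each (i, j), the minimum total weight of any directed path from i to j (possibly empty when i = j).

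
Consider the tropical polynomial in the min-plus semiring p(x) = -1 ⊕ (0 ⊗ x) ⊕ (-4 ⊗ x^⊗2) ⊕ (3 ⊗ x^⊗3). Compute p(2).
p(2) = -1

A tropical monomial a ⊗ x^⊗i evaluates to a + i · x. Evaluating each term at x = 2:
  Term 0 contributes -1 + 0 · 2 = -1
  Term 1 contributes 0 + 1 · 2 = 2
  Term 2 contributes -4 + 2 · 2 = 0
  Term 3 contributes 3 + 3 · 2 = 9
p(2) = ⊕ of these = min[-1, 2, 0, 9] = -1.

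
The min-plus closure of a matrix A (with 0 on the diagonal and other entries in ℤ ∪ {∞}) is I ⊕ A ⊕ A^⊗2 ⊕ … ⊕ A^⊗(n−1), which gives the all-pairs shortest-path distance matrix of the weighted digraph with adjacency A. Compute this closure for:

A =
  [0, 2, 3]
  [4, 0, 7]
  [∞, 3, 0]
Closure =
  [0, 2, 3]
  [4, 0, 7]
  [7, 3, 0]

This is the Floyd-Warshall all-pairs shortest-path computation. For each intermediate vertex k = 0, 1, …, 2, update dist[i][j] ← min(dist[i][j], dist[i][k] + dist[k][j]). The final matrix gives, for each (i, j), the minimum total weight of any directed path from i to j (possibly empty when i = j).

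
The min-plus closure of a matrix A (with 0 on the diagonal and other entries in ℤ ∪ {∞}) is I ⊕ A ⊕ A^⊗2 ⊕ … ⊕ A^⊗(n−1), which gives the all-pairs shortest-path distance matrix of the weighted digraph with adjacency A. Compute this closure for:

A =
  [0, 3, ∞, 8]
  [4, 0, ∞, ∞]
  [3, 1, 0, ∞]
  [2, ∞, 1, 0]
Closure =
  [0, 3, 9, 8]
  [4, 0, 13, 12]
  [3, 1, 0, 11]
  [2, 2, 1, 0]

This is the Floyd-Warshall all-pairs shortest-path computation. For each intermediate vertex k = 0, 1, …, 3, update dist[i][j] ← min(dist[i][j], dist[i][k] + dist[k][j]). The final matrix gives, for each (i, j), the minimum total weight of any directed path from i to j (possibly empty when i = j).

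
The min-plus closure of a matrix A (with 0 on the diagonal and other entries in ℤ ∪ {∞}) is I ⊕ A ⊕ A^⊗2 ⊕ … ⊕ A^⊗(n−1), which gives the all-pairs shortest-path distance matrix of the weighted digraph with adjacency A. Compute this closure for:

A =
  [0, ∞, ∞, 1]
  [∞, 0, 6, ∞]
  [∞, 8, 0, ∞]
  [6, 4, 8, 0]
Closure =
  [0, 5, 9, 1]
  [∞, 0, 6, ∞]
  [∞, 8, 0, ∞]
  [6, 4, 8, 0]

This is the Floyd-Warshall all-pairs shortest-path computation. For each intermediate vertex k = 0, 1, …, 3, update dist[i][j] ← min(dist[i][j], dist[i][k] + dist[k][j]). The final matrix gives, for each (i, j), the minimum total weight of any directed path from i to j (possibly empty when i = j).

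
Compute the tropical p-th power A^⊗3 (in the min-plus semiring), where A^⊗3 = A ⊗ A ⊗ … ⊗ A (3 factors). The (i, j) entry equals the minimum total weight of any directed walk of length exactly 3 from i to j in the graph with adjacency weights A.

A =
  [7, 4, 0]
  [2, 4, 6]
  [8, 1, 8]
A^⊗3 =
  [3, 5, 6]
  [8, 3, 6]
  [7, 7, 3]

Each entry (A^⊗3)_ij equals the minimum over all length-3 walks i = v_0 → v_1 → … → v_3 = j of Σ_t A[v_t][v_{t+1}]. For example, for (i, j) = (0, 2) we minimise over 9 possible intermediate vertex sequences; the minimum is 6, attained along the walk 0 → 1 → 0 → 2.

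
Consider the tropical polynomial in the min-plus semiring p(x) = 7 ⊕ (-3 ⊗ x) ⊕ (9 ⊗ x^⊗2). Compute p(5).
p(5) = 2

A tropical monomial a ⊗ x^⊗i evaluates to a + i · x. Evaluating each term at x = 5:
  Term 0 contributes 7 + 0 · 5 = 7
  Term 1 contributes -3 + 1 · 5 = 2
  Term 2 contributes 9 + 2 · 5 = 19
p(5) = ⊕ of these = min[7, 2, 19] = 2.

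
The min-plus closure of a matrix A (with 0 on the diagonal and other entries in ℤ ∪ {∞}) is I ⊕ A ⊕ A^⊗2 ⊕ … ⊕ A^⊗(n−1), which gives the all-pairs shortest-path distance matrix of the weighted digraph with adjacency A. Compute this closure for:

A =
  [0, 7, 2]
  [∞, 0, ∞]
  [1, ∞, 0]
Closure =
  [0, 7, 2]
  [∞, 0, ∞]
  [1, 8, 0]

This is the Floyd-Warshall all-pairs shortest-path computation. For each intermediate vertex k = 0, 1, …, 2, update dist[i][j] ← min(dist[i][j], dist[i][k] + dist[k][j]). The final matrix gives, for each (i, j), the minimum total weight of any directed path from i to j (possibly empty when i = j).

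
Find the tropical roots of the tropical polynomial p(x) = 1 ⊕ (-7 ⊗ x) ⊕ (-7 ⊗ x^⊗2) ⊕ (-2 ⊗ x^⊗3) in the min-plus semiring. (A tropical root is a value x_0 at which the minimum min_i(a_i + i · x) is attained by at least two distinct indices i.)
Roots: {-5, 0, 8}

Each tropical root is a break point of the lower envelope of the lines y = a_i + i · x (there are 4 lines, with slopes 0, 1, ..., 3). Only the lines that attain the minimum somewhere contribute to roots; other lines are dominated. Here the surviving (envelope) indices are i = 3, i = 2, i = 1, i = 0.
Intersections between consecutive envelope lines give the roots: for adjacent envelope indices i < j the intersection is x = (a_i − a_j) / (j − i). Reading off the sorted break points: {-5, 0, 8}.
Verification: at each break x_0, at least two indices attain the minimum of min_i(a_i + i · x_0).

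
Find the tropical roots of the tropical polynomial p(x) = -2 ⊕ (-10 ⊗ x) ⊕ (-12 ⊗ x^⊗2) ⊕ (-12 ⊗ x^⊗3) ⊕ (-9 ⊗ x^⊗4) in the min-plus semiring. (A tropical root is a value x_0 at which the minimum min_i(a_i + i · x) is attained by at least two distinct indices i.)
Roots: {-3, 0, 2, 8}

Each tropical root is a break point of the lower envelope of the lines y = a_i + i · x (there are 5 lines, with slopes 0, 1, ..., 4). Only the lines that attain the minimum somewhere contribute to roots; other lines are dominated. Here the surviving (envelope) indices are i = 4, i = 3, i = 2, i = 1, i = 0.
Intersections between consecutive envelope lines give the roots: for adjacent envelope indices i < j the intersection is x = (a_i − a_j) / (j − i). Reading off the sorted break points: {-3, 0, 2, 8}.
Verification: at each break x_0, at least two indices attain the minimum of min_i(a_i + i · x_0).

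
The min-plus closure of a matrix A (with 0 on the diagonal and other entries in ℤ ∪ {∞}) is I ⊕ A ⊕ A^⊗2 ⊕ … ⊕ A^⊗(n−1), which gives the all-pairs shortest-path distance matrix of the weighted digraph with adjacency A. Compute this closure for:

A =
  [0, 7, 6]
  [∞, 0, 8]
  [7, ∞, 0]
Closure =
  [0, 7, 6]
  [15, 0, 8]
  [7, 14, 0]

This is the Floyd-Warshall all-pairs shortest-path computation. For each intermediate vertex k = 0, 1, …, 2, update dist[i][j] ← min(dist[i][j], dist[i][k] + dist[k][j]). The final matrix gives, for each (i, j), the minimum total weight of any directed path from i to j (possibly empty when i = j).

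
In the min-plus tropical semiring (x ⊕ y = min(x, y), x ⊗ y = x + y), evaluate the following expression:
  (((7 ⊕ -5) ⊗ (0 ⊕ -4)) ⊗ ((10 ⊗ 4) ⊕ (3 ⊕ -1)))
(((7 ⊕ -5) ⊗ (0 ⊕ -4)) ⊗ ((10 ⊗ 4) ⊕ (3 ⊕ -1))) = -10

Expand innermost to outermost. Recall ⊕ takes the minimum of its arguments and ⊗ takes their sum. Working out the expression (((7 ⊕ -5) ⊗ (0 ⊕ -4)) ⊗ ((10 ⊗ 4) ⊕ (3 ⊕ -1))) gives -10.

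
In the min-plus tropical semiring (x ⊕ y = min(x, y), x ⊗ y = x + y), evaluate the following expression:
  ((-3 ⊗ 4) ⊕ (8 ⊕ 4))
((-3 ⊗ 4) ⊕ (8 ⊕ 4)) = 1

Expand innermost to outermost. Recall ⊕ takes the minimum of its arguments and ⊗ takes their sum. Working out the expression ((-3 ⊗ 4) ⊕ (8 ⊕ 4)) gives 1.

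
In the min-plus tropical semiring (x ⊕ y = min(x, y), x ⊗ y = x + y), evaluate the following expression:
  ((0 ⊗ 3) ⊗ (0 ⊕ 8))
((0 ⊗ 3) ⊗ (0 ⊕ 8)) = 3

Expand innermost to outermost. Recall ⊕ takes the minimum of its arguments and ⊗ takes their sum. Working out the expression ((0 ⊗ 3) ⊗ (0 ⊕ 8)) gives 3.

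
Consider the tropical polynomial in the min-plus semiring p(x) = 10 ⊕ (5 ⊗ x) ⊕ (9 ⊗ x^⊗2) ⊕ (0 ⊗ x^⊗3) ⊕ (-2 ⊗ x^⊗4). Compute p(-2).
p(-2) = -10

A tropical monomial a ⊗ x^⊗i evaluates to a + i · x. Evaluating each term at x = -2:
  Term 0 contributes 10 + 0 · -2 = 10
  Term 1 contributes 5 + 1 · -2 = 3
  Term 2 contributes 9 + 2 · -2 = 5
  Term 3 contributes 0 + 3 · -2 = -6
  Term 4 contributes -2 + 4 · -2 = -10
p(-2) = ⊕ of these = min[10, 3, 5, -6, -10] = -10.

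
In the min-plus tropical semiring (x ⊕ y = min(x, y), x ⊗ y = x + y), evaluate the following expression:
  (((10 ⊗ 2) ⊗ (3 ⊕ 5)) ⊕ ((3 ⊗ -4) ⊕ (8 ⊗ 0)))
(((10 ⊗ 2) ⊗ (3 ⊕ 5)) ⊕ ((3 ⊗ -4) ⊕ (8 ⊗ 0))) = -1

Expand innermost to outermost. Recall ⊕ takes the minimum of its arguments and ⊗ takes their sum. Working out the expression (((10 ⊗ 2) ⊗ (3 ⊕ 5)) ⊕ ((3 ⊗ -4) ⊕ (8 ⊗ 0))) gives -1.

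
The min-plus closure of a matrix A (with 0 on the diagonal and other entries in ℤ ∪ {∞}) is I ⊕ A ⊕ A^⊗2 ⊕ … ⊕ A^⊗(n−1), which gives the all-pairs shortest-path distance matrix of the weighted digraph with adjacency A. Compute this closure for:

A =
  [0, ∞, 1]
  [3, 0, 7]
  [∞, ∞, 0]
Closure =
  [0, ∞, 1]
  [3, 0, 4]
  [∞, ∞, 0]

This is the Floyd-Warshall all-pairs shortest-path computation. For each intermediate vertex k = 0, 1, …, 2, update dist[i][j] ← min(dist[i][j], dist[i][k] + dist[k][j]). The final matrix gives, for each (i, j), the minimum total weight of any directed path from i to j (possibly empty when i = j).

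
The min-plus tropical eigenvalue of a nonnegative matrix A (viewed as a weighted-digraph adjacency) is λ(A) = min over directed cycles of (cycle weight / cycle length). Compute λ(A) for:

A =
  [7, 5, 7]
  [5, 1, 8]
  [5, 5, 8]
λ(A) = 1

Enumerate directed cycles and compute their means (weight / length). Sample:
  cycle 0 → 0: weight = 7, length = 1, mean = 7/1 ≈ 7.000
  cycle 1 → 1: weight = 1, length = 1, mean = 1/1 ≈ 1.000
  cycle 2 → 2: weight = 8, length = 1, mean = 8/1 ≈ 8.000
  cycle 0 → 1 → 0: weight = 10, length = 2, mean = 10/2 ≈ 5.000
  cycle 0 → 2 → 0: weight = 12, length = 2, mean = 12/2 ≈ 6.000
  cycle 1 → 0 → 1: weight = 10, length = 2, mean = 10/2 ≈ 5.000
Minimum mean = 1.000, attained e.g. along the cycle 1 → 1 with weight 1 and length 1. So λ(A) = 1/1 = 1.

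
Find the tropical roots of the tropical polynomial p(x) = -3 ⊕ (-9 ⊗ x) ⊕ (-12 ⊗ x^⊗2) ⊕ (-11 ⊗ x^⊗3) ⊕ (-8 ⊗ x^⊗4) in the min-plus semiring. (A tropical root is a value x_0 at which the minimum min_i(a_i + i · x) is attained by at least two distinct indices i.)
Roots: {-3, -1, 3, 6}

Each tropical root is a break point of the lower envelope of the lines y = a_i + i · x (there are 5 lines, with slopes 0, 1, ..., 4). Only the lines that attain the minimum somewhere contribute to roots; other lines are dominated. Here the surviving (envelope) indices are i = 4, i = 3, i = 2, i = 1, i = 0.
Intersections between consecutive envelope lines give the roots: for adjacent envelope indices i < j the intersection is x = (a_i − a_j) / (j − i). Reading off the sorted break points: {-3, -1, 3, 6}.
Verification: at each break x_0, at least two indices attain the minimum of min_i(a_i + i · x_0).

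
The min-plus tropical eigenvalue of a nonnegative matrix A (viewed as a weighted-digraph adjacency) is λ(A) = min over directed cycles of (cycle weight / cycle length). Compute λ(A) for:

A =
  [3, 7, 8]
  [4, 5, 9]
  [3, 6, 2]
λ(A) = 2

Enumerate directed cycles and compute their means (weight / length). Sample:
  cycle 0 → 0: weight = 3, length = 1, mean = 3/1 ≈ 3.000
  cycle 1 → 1: weight = 5, length = 1, mean = 5/1 ≈ 5.000
  cycle 2 → 2: weight = 2, length = 1, mean = 2/1 ≈ 2.000
  cycle 0 → 1 → 0: weight = 11, length = 2, mean = 11/2 ≈ 5.500
  cycle 0 → 2 → 0: weight = 11, length = 2, mean = 11/2 ≈ 5.500
  cycle 1 → 0 → 1: weight = 11, length = 2, mean = 11/2 ≈ 5.500
Minimum mean = 2.000, attained e.g. along the cycle 2 → 2 with weight 2 and length 1. So λ(A) = 2/1 = 2.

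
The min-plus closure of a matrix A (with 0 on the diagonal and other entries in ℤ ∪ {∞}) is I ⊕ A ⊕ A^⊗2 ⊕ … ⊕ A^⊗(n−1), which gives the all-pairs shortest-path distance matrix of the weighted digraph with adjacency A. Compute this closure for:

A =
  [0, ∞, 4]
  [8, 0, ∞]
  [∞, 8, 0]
Closure =
  [0, 12, 4]
  [8, 0, 12]
  [16, 8, 0]

This is the Floyd-Warshall all-pairs shortest-path computation. For each intermediate vertex k = 0, 1, …, 2, update dist[i][j] ← min(dist[i][j], dist[i][k] + dist[k][j]). The final matrix gives, for each (i, j), the minimum total weight of any directed path from i to j (possibly empty when i = j).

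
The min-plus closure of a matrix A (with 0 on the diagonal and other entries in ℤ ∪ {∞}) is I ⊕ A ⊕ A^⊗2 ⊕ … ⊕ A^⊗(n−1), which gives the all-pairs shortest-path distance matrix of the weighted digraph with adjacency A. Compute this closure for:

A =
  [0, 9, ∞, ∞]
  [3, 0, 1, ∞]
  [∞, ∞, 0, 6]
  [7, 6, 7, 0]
Closure =
  [0, 9, 10, 16]
  [3, 0, 1, 7]
  [13, 12, 0, 6]
  [7, 6, 7, 0]

This is the Floyd-Warshall all-pairs shortest-path computation. For each intermediate vertex k = 0, 1, …, 3, update dist[i][j] ← min(dist[i][j], dist[i][k] + dist[k][j]). The final matrix gives, for each (i, j), the minimum total weight of any directed path from i to j (possibly empty when i = j).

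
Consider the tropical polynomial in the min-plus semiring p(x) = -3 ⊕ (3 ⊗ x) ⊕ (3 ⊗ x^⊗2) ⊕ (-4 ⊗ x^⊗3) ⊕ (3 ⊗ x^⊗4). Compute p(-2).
p(-2) = -10

A tropical monomial a ⊗ x^⊗i evaluates to a + i · x. Evaluating each term at x = -2:
  Term 0 contributes -3 + 0 · -2 = -3
  Term 1 contributes 3 + 1 · -2 = 1
  Term 2 contributes 3 + 2 · -2 = -1
  Term 3 contributes -4 + 3 · -2 = -10
  Term 4 contributes 3 + 4 · -2 = -5
p(-2) = ⊕ of these = min[-3, 1, -1, -10, -5] = -10.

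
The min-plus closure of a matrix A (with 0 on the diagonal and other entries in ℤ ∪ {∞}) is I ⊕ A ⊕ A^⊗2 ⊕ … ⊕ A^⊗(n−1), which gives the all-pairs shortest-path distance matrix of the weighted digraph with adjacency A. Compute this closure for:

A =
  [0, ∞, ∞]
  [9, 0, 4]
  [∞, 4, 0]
Closure =
  [0, ∞, ∞]
  [9, 0, 4]
  [13, 4, 0]

This is the Floyd-Warshall all-pairs shortest-path computation. For each intermediate vertex k = 0, 1, …, 2, update dist[i][j] ← min(dist[i][j], dist[i][k] + dist[k][j]). The final matrix gives, for each (i, j), the minimum total weight of any directed path from i to j (possibly empty when i = j).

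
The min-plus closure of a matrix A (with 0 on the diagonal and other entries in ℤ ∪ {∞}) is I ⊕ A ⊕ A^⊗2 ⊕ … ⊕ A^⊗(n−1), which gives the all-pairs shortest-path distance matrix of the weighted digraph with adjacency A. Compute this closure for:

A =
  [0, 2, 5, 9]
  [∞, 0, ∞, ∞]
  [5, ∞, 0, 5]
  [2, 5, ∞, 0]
Closure =
  [0, 2, 5, 9]
  [∞, 0, ∞, ∞]
  [5, 7, 0, 5]
  [2, 4, 7, 0]

This is the Floyd-Warshall all-pairs shortest-path computation. For each intermediate vertex k = 0, 1, …, 3, update dist[i][j] ← min(dist[i][j], dist[i][k] + dist[k][j]). The final matrix gives, for each (i, j), the minimum total weight of any directed path from i to j (possibly empty when i = j).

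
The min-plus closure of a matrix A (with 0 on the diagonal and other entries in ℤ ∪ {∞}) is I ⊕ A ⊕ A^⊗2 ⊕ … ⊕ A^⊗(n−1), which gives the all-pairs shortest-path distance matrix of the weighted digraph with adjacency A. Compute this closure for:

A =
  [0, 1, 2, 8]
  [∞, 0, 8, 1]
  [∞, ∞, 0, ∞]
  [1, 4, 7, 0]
Closure =
  [0, 1, 2, 2]
  [2, 0, 4, 1]
  [∞, ∞, 0, ∞]
  [1, 2, 3, 0]

This is the Floyd-Warshall all-pairs shortest-path computation. For each intermediate vertex k = 0, 1, …, 3, update dist[i][j] ← min(dist[i][j], dist[i][k] + dist[k][j]). The final matrix gives, for each (i, j), the minimum total weight of any directed path from i to j (possibly empty when i = j).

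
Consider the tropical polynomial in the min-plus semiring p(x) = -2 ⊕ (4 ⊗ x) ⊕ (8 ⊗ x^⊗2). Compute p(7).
p(7) = -2

A tropical monomial a ⊗ x^⊗i evaluates to a + i · x. Evaluating each term at x = 7:
  Term 0 contributes -2 + 0 · 7 = -2
  Term 1 contributes 4 + 1 · 7 = 11
  Term 2 contributes 8 + 2 · 7 = 22
p(7) = ⊕ of these = min[-2, 11, 22] = -2.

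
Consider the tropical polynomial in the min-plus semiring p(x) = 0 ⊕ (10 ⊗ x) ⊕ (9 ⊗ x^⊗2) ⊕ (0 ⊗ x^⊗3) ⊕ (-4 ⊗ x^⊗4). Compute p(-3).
p(-3) = -16

A tropical monomial a ⊗ x^⊗i evaluates to a + i · x. Evaluating each term at x = -3:
  Term 0 contributes 0 + 0 · -3 = 0
  Term 1 contributes 10 + 1 · -3 = 7
  Term 2 contributes 9 + 2 · -3 = 3
  Term 3 contributes 0 + 3 · -3 = -9
  Term 4 contributes -4 + 4 · -3 = -16
p(-3) = ⊕ of these = min[0, 7, 3, -9, -16] = -16.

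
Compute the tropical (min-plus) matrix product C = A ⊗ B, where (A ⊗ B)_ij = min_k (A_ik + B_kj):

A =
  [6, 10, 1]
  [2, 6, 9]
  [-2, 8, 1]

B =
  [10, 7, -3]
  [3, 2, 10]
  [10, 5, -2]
A ⊗ B =
  [11, 6, -1]
  [9, 8, -1]
  [8, 5, -5]

Apply the min-plus product entry-by-entry:
  C[0][0] = min over k of (A[0][0] + B[0][0] = 6 + 10 = 16, A[0][1] + B[1][0] = 10 + 3 = 13, A[0][2] + B[2][0] = 1 + 10 = 11) = 11 (attained at k = 2)
  C[0][1] = min over k of (A[0][0] + B[0][1] = 6 + 7 = 13, A[0][1] + B[1][1] = 10 + 2 = 12, A[0][2] + B[2][1] = 1 + 5 = 6) = 6 (attained at k = 2)
  C[0][2] = min over k of (A[0][0] + B[0][2] = 6 + -3 = 3, A[0][1] + B[1][2] = 10 + 10 = 20, A[0][2] + B[2][2] = 1 + -2 = -1) = -1 (attained at k = 2)
  C[1][0] = min over k of (A[1][0] + B[0][0] = 2 + 10 = 12, A[1][1] + B[1][0] = 6 + 3 = 9, A[1][2] + B[2][0] = 9 + 10 = 19) = 9 (attained at k = 1)
  C[1][1] = min over k of (A[1][0] + B[0][1] = 2 + 7 = 9, A[1][1] + B[1][1] = 6 + 2 = 8, A[1][2] + B[2][1] = 9 + 5 = 14) = 8 (attained at k = 1)
  C[1][2] = min over k of (A[1][0] + B[0][2] = 2 + -3 = -1, A[1][1] + B[1][2] = 6 + 10 = 16, A[1][2] + B[2][2] = 9 + -2 = 7) = -1 (attained at k = 0)
  C[2][0] = min over k of (A[2][0] + B[0][0] = -2 + 10 = 8, A[2][1] + B[1][0] = 8 + 3 = 11, A[2][2] + B[2][0] = 1 + 10 = 11) = 8 (attained at k = 0)
  C[2][1] = min over k of (A[2][0] + B[0][1] = -2 + 7 = 5, A[2][1] + B[1][1] = 8 + 2 = 10, A[2][2] + B[2][1] = 1 + 5 = 6) = 5 (attained at k = 0)
  C[2][2] = min over k of (A[2][0] + B[0][2] = -2 + -3 = -5, A[2][1] + B[1][2] = 8 + 10 = 18, A[2][2] + B[2][2] = 1 + -2 = -1) = -5 (attained at k = 0)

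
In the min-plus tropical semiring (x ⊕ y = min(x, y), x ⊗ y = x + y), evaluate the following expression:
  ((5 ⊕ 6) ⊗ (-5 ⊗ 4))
((5 ⊕ 6) ⊗ (-5 ⊗ 4)) = 4

Expand innermost to outermost. Recall ⊕ takes the minimum of its arguments and ⊗ takes their sum. Working out the expression ((5 ⊕ 6) ⊗ (-5 ⊗ 4)) gives 4.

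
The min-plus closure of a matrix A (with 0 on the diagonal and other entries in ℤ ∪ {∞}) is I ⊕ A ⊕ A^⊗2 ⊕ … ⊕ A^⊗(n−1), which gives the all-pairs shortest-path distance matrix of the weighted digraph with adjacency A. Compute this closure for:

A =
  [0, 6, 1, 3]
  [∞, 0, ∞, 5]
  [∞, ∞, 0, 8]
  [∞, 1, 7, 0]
Closure =
  [0, 4, 1, 3]
  [∞, 0, 12, 5]
  [∞, 9, 0, 8]
  [∞, 1, 7, 0]

This is the Floyd-Warshall all-pairs shortest-path computation. For each intermediate vertex k = 0, 1, …, 3, update dist[i][j] ← min(dist[i][j], dist[i][k] + dist[k][j]). The final matrix gives, for each (i, j), the minimum total weight of any directed path from i to j (possibly empty when i = j).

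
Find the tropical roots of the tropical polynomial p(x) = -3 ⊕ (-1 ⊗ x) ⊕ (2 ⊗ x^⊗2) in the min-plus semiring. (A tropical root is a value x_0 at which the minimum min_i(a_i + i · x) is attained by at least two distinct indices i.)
Roots: {-3, -2}

Each tropical root is a break point of the lower envelope of the lines y = a_i + i · x (there are 3 lines, with slopes 0, 1, ..., 2). Only the lines that attain the minimum somewhere contribute to roots; other lines are dominated. Here the surviving (envelope) indices are i = 2, i = 1, i = 0.
Intersections between consecutive envelope lines give the roots: for adjacent envelope indices i < j the intersection is x = (a_i − a_j) / (j − i). Reading off the sorted break points: {-3, -2}.
Verification: at each break x_0, at least two indices attain the minimum of min_i(a_i + i · x_0).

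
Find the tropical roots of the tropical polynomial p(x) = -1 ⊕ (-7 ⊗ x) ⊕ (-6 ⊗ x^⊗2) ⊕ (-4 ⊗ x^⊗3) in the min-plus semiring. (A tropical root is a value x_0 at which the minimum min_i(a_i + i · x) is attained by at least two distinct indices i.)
Roots: {-2, -1, 6}

Each tropical root is a break point of the lower envelope of the lines y = a_i + i · x (there are 4 lines, with slopes 0, 1, ..., 3). Only the lines that attain the minimum somewhere contribute to roots; other lines are dominated. Here the surviving (envelope) indices are i = 3, i = 2, i = 1, i = 0.
Intersections between consecutive envelope lines give the roots: for adjacent envelope indices i < j the intersection is x = (a_i − a_j) / (j − i). Reading off the sorted break points: {-2, -1, 6}.
Verification: at each break x_0, at least two indices attain the minimum of min_i(a_i + i · x_0).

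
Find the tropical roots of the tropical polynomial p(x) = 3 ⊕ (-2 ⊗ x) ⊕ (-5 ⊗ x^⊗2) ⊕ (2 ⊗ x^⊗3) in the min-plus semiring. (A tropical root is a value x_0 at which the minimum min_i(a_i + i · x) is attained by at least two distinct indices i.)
Roots: {-7, 3, 5}

Each tropical root is a break point of the lower envelope of the lines y = a_i + i · x (there are 4 lines, with slopes 0, 1, ..., 3). Only the lines that attain the minimum somewhere contribute to roots; other lines are dominated. Here the surviving (envelope) indices are i = 3, i = 2, i = 1, i = 0.
Intersections between consecutive envelope lines give the roots: for adjacent envelope indices i < j the intersection is x = (a_i − a_j) / (j − i). Reading off the sorted break points: {-7, 3, 5}.
Verification: at each break x_0, at least two indices attain the minimum of min_i(a_i + i · x_0).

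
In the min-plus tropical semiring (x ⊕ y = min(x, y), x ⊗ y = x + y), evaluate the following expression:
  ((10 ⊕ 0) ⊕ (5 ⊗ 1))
((10 ⊕ 0) ⊕ (5 ⊗ 1)) = 0

Expand innermost to outermost. Recall ⊕ takes the minimum of its arguments and ⊗ takes their sum. Working out the expression ((10 ⊕ 0) ⊕ (5 ⊗ 1)) gives 0.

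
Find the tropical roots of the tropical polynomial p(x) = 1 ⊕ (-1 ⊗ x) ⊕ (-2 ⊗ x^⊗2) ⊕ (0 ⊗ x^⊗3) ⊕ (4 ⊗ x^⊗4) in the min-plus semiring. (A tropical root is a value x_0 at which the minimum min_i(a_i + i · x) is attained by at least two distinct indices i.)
Roots: {-4, -2, 1, 2}

Each tropical root is a break point of the lower envelope of the lines y = a_i + i · x (there are 5 lines, with slopes 0, 1, ..., 4). Only the lines that attain the minimum somewhere contribute to roots; other lines are dominated. Here the surviving (envelope) indices are i = 4, i = 3, i = 2, i = 1, i = 0.
Intersections between consecutive envelope lines give the roots: for adjacent envelope indices i < j the intersection is x = (a_i − a_j) / (j − i). Reading off the sorted break points: {-4, -2, 1, 2}.
Verification: at each break x_0, at least two indices attain the minimum of min_i(a_i + i · x_0).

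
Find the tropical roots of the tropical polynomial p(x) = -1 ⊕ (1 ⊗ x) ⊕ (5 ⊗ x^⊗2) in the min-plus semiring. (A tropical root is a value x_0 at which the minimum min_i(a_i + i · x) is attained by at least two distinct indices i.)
Roots: {-4, -2}

Each tropical root is a break point of the lower envelope of the lines y = a_i + i · x (there are 3 lines, with slopes 0, 1, ..., 2). Only the lines that attain the minimum somewhere contribute to roots; other lines are dominated. Here the surviving (envelope) indices are i = 2, i = 1, i = 0.
Intersections between consecutive envelope lines give the roots: for adjacent envelope indices i < j the intersection is x = (a_i − a_j) / (j − i). Reading off the sorted break points: {-4, -2}.
Verification: at each break x_0, at least two indices attain the minimum of min_i(a_i + i · x_0).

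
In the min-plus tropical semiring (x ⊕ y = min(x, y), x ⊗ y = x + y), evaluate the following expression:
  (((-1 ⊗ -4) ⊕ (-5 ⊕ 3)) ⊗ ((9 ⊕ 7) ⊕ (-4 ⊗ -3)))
(((-1 ⊗ -4) ⊕ (-5 ⊕ 3)) ⊗ ((9 ⊕ 7) ⊕ (-4 ⊗ -3))) = -12

Expand innermost to outermost. Recall ⊕ takes the minimum of its arguments and ⊗ takes their sum. Working out the expression (((-1 ⊗ -4) ⊕ (-5 ⊕ 3)) ⊗ ((9 ⊕ 7) ⊕ (-4 ⊗ -3))) gives -12.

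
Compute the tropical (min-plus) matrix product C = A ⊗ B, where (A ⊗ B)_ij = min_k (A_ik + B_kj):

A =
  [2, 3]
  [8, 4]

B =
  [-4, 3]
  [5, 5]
A ⊗ B =
  [-2, 5]
  [4, 9]

Apply the min-plus product entry-by-entry:
  C[0][0] = min over k of (A[0][0] + B[0][0] = 2 + -4 = -2, A[0][1] + B[1][0] = 3 + 5 = 8) = -2 (attained at k = 0)
  C[0][1] = min over k of (A[0][0] + B[0][1] = 2 + 3 = 5, A[0][1] + B[1][1] = 3 + 5 = 8) = 5 (attained at k = 0)
  C[1][0] = min over k of (A[1][0] + B[0][0] = 8 + -4 = 4, A[1][1] + B[1][0] = 4 + 5 = 9) = 4 (attained at k = 0)
  C[1][1] = min over k of (A[1][0] + B[0][1] = 8 + 3 = 11, A[1][1] + B[1][1] = 4 + 5 = 9) = 9 (attained at k = 1)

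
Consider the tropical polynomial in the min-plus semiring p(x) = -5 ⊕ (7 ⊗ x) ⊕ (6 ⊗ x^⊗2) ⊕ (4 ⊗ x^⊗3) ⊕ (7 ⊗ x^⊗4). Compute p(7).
p(7) = -5

A tropical monomial a ⊗ x^⊗i evaluates to a + i · x. Evaluating each term at x = 7:
  Term 0 contributes -5 + 0 · 7 = -5
  Term 1 contributes 7 + 1 · 7 = 14
  Term 2 contributes 6 + 2 · 7 = 20
  Term 3 contributes 4 + 3 · 7 = 25
  Term 4 contributes 7 + 4 · 7 = 35
p(7) = ⊕ of these = min[-5, 14, 20, 25, 35] = -5.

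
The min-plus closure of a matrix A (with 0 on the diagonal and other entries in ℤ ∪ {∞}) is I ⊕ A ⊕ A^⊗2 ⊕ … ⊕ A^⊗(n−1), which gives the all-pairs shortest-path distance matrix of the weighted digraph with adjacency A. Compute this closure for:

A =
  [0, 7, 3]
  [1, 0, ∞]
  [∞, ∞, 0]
Closure =
  [0, 7, 3]
  [1, 0, 4]
  [∞, ∞, 0]

This is the Floyd-Warshall all-pairs shortest-path computation. For each intermediate vertex k = 0, 1, …, 2, update dist[i][j] ← min(dist[i][j], dist[i][k] + dist[k][j]). The final matrix gives, for each (i, j), the minimum total weight of any directed path from i to j (possibly empty when i = j).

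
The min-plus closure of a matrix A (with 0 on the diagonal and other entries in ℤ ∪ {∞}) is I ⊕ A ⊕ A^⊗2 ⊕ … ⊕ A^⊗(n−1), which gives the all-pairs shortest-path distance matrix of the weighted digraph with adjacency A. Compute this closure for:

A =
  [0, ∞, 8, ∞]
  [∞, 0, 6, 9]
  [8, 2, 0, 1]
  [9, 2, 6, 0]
Closure =
  [0, 10, 8, 9]
  [14, 0, 6, 7]
  [8, 2, 0, 1]
  [9, 2, 6, 0]

This is the Floyd-Warshall all-pairs shortest-path computation. For each intermediate vertex k = 0, 1, …, 3, update dist[i][j] ← min(dist[i][j], dist[i][k] + dist[k][j]). The final matrix gives, for each (i, j), the minimum total weight of any directed path from i to j (possibly empty when i = j).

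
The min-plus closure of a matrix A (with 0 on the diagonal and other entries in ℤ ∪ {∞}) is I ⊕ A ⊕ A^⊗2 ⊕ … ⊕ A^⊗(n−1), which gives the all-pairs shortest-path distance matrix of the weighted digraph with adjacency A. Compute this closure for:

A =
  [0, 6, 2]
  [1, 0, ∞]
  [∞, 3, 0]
Closure =
  [0, 5, 2]
  [1, 0, 3]
  [4, 3, 0]

This is the Floyd-Warshall all-pairs shortest-path computation. For each intermediate vertex k = 0, 1, …, 2, update dist[i][j] ← min(dist[i][j], dist[i][k] + dist[k][j]). The final matrix gives, for each (i, j), the minimum total weight of any directed path from i to j (possibly empty when i = j).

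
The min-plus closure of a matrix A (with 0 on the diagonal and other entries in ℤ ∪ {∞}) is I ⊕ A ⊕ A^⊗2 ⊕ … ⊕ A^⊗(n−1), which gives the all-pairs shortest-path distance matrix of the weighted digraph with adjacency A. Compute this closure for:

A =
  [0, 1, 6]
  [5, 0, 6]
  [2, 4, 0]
Closure =
  [0, 1, 6]
  [5, 0, 6]
  [2, 3, 0]

This is the Floyd-Warshall all-pairs shortest-path computation. For each intermediate vertex k = 0, 1, …, 2, update dist[i][j] ← min(dist[i][j], dist[i][k] + dist[k][j]). The final matrix gives, for each (i, j), the minimum total weight of any directed path from i to j (possibly empty when i = j).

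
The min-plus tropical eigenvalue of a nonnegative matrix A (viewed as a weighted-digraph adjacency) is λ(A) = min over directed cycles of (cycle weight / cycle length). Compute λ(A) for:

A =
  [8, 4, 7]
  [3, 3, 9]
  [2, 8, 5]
λ(A) = 3

Enumerate directed cycles and compute their means (weight / length). Sample:
  cycle 0 → 0: weight = 8, length = 1, mean = 8/1 ≈ 8.000
  cycle 1 → 1: weight = 3, length = 1, mean = 3/1 ≈ 3.000
  cycle 2 → 2: weight = 5, length = 1, mean = 5/1 ≈ 5.000
  cycle 0 → 1 → 0: weight = 7, length = 2, mean = 7/2 ≈ 3.500
  cycle 0 → 2 → 0: weight = 9, length = 2, mean = 9/2 ≈ 4.500
  cycle 1 → 0 → 1: weight = 7, length = 2, mean = 7/2 ≈ 3.500
Minimum mean = 3.000, attained e.g. along the cycle 1 → 1 with weight 3 and length 1. So λ(A) = 3/1 = 3.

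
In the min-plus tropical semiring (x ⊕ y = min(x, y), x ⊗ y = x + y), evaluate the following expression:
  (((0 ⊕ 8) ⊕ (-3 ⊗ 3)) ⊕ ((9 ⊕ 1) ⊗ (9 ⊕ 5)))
(((0 ⊕ 8) ⊕ (-3 ⊗ 3)) ⊕ ((9 ⊕ 1) ⊗ (9 ⊕ 5))) = 0

Expand innermost to outermost. Recall ⊕ takes the minimum of its arguments and ⊗ takes their sum. Working out the expression (((0 ⊕ 8) ⊕ (-3 ⊗ 3)) ⊕ ((9 ⊕ 1) ⊗ (9 ⊕ 5))) gives 0.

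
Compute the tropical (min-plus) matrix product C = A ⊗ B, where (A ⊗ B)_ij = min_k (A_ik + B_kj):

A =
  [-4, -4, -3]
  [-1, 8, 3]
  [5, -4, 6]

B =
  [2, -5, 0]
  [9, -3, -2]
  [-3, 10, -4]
A ⊗ B =
  [-6, -9, -7]
  [0, -6, -1]
  [3, -7, -6]

Apply the min-plus product entry-by-entry:
  C[0][0] = min over k of (A[0][0] + B[0][0] = -4 + 2 = -2, A[0][1] + B[1][0] = -4 + 9 = 5, A[0][2] + B[2][0] = -3 + -3 = -6) = -6 (attained at k = 2)
  C[0][1] = min over k of (A[0][0] + B[0][1] = -4 + -5 = -9, A[0][1] + B[1][1] = -4 + -3 = -7, A[0][2] + B[2][1] = -3 + 10 = 7) = -9 (attained at k = 0)
  C[0][2] = min over k of (A[0][0] + B[0][2] = -4 + 0 = -4, A[0][1] + B[1][2] = -4 + -2 = -6, A[0][2] + B[2][2] = -3 + -4 = -7) = -7 (attained at k = 2)
  C[1][0] = min over k of (A[1][0] + B[0][0] = -1 + 2 = 1, A[1][1] + B[1][0] = 8 + 9 = 17, A[1][2] + B[2][0] = 3 + -3 = 0) = 0 (attained at k = 2)
  C[1][1] = min over k of (A[1][0] + B[0][1] = -1 + -5 = -6, A[1][1] + B[1][1] = 8 + -3 = 5, A[1][2] + B[2][1] = 3 + 10 = 13) = -6 (attained at k = 0)
  C[1][2] = min over k of (A[1][0] + B[0][2] = -1 + 0 = -1, A[1][1] + B[1][2] = 8 + -2 = 6, A[1][2] + B[2][2] = 3 + -4 = -1) = -1 (attained at k = 0)
  C[2][0] = min over k of (A[2][0] + B[0][0] = 5 + 2 = 7, A[2][1] + B[1][0] = -4 + 9 = 5, A[2][2] + B[2][0] = 6 + -3 = 3) = 3 (attained at k = 2)
  C[2][1] = min over k of (A[2][0] + B[0][1] = 5 + -5 = 0, A[2][1] + B[1][1] = -4 + -3 = -7, A[2][2] + B[2][1] = 6 + 10 = 16) = -7 (attained at k = 1)
  C[2][2] = min over k of (A[2][0] + B[0][2] = 5 + 0 = 5, A[2][1] + B[1][2] = -4 + -2 = -6, A[2][2] + B[2][2] = 6 + -4 = 2) = -6 (attained at k = 1)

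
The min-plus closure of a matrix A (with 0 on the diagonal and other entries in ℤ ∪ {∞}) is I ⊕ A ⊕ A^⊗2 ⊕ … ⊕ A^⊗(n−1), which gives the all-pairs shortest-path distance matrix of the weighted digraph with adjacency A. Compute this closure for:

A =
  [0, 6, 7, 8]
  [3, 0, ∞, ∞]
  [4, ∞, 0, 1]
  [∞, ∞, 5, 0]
Closure =
  [0, 6, 7, 8]
  [3, 0, 10, 11]
  [4, 10, 0, 1]
  [9, 15, 5, 0]

This is the Floyd-Warshall all-pairs shortest-path computation. For each intermediate vertex k = 0, 1, …, 3, update dist[i][j] ← min(dist[i][j], dist[i][k] + dist[k][j]). The final matrix gives, for each (i, j), the minimum total weight of any directed path from i to j (possibly empty when i = j).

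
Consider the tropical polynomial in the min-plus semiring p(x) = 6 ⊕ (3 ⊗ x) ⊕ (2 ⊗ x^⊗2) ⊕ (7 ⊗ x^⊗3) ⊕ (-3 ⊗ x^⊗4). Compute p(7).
p(7) = 6

A tropical monomial a ⊗ x^⊗i evaluates to a + i · x. Evaluating each term at x = 7:
  Term 0 contributes 6 + 0 · 7 = 6
  Term 1 contributes 3 + 1 · 7 = 10
  Term 2 contributes 2 + 2 · 7 = 16
  Term 3 contributes 7 + 3 · 7 = 28
  Term 4 contributes -3 + 4 · 7 = 25
p(7) = ⊕ of these = min[6, 10, 16, 28, 25] = 6.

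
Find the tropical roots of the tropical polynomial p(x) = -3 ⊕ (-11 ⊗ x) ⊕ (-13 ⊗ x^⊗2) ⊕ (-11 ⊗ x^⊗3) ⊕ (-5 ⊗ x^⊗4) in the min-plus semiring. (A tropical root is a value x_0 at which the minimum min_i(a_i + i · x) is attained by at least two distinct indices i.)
Roots: {-6, -2, 2, 8}

Each tropical root is a break point of the lower envelope of the lines y = a_i + i · x (there are 5 lines, with slopes 0, 1, ..., 4). Only the lines that attain the minimum somewhere contribute to roots; other lines are dominated. Here the surviving (envelope) indices are i = 4, i = 3, i = 2, i = 1, i = 0.
Intersections between consecutive envelope lines give the roots: for adjacent envelope indices i < j the intersection is x = (a_i − a_j) / (j − i). Reading off the sorted break points: {-6, -2, 2, 8}.
Verification: at each break x_0, at least two indices attain the minimum of min_i(a_i + i · x_0).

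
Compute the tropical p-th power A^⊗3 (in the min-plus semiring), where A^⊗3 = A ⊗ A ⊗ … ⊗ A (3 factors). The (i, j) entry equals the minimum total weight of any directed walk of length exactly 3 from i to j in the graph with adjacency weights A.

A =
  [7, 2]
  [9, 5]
A^⊗3 =
  [16, 12]
  [19, 15]

Each entry (A^⊗3)_ij equals the minimum over all length-3 walks i = v_0 → v_1 → … → v_3 = j of Σ_t A[v_t][v_{t+1}]. For example, for (i, j) = (0, 1) we minimise over 4 possible intermediate vertex sequences; the minimum is 12, attained along the walk 0 → 1 → 1 → 1.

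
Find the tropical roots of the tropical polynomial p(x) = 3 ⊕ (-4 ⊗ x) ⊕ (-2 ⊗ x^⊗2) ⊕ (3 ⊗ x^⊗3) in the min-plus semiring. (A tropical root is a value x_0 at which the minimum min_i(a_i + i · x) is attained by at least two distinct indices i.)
Roots: {-5, -2, 7}

Each tropical root is a break point of the lower envelope of the lines y = a_i + i · x (there are 4 lines, with slopes 0, 1, ..., 3). Only the lines that attain the minimum somewhere contribute to roots; other lines are dominated. Here the surviving (envelope) indices are i = 3, i = 2, i = 1, i = 0.
Intersections between consecutive envelope lines give the roots: for adjacent envelope indices i < j the intersection is x = (a_i − a_j) / (j − i). Reading off the sorted break points: {-5, -2, 7}.
Verification: at each break x_0, at least two indices attain the minimum of min_i(a_i + i · x_0).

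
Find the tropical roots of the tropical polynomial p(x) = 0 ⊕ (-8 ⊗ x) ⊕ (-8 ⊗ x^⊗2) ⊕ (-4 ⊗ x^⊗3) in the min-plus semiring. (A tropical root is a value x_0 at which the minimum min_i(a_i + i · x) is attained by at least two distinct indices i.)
Roots: {-4, 0, 8}

Each tropical root is a break point of the lower envelope of the lines y = a_i + i · x (there are 4 lines, with slopes 0, 1, ..., 3). Only the lines that attain the minimum somewhere contribute to roots; other lines are dominated. Here the surviving (envelope) indices are i = 3, i = 2, i = 1, i = 0.
Intersections between consecutive envelope lines give the roots: for adjacent envelope indices i < j the intersection is x = (a_i − a_j) / (j − i). Reading off the sorted break points: {-4, 0, 8}.
Verification: at each break x_0, at least two indices attain the minimum of min_i(a_i + i · x_0).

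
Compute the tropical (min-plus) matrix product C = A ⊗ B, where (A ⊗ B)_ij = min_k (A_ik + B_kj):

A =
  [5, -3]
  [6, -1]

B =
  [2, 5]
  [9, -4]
A ⊗ B =
  [6, -7]
  [8, -5]

Apply the min-plus product entry-by-entry:
  C[0][0] = min over k of (A[0][0] + B[0][0] = 5 + 2 = 7, A[0][1] + B[1][0] = -3 + 9 = 6) = 6 (attained at k = 1)
  C[0][1] = min over k of (A[0][0] + B[0][1] = 5 + 5 = 10, A[0][1] + B[1][1] = -3 + -4 = -7) = -7 (attained at k = 1)
  C[1][0] = min over k of (A[1][0] + B[0][0] = 6 + 2 = 8, A[1][1] + B[1][0] = -1 + 9 = 8) = 8 (attained at k = 0)
  C[1][1] = min over k of (A[1][0] + B[0][1] = 6 + 5 = 11, A[1][1] + B[1][1] = -1 + -4 = -5) = -5 (attained at k = 1)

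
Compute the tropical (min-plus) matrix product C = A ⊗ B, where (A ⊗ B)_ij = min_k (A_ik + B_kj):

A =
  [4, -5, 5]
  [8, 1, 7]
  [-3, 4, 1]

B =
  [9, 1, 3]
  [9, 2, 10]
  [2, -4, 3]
A ⊗ B =
  [4, -3, 5]
  [9, 3, 10]
  [3, -3, 0]

Apply the min-plus product entry-by-entry:
  C[0][0] = min over k of (A[0][0] + B[0][0] = 4 + 9 = 13, A[0][1] + B[1][0] = -5 + 9 = 4, A[0][2] + B[2][0] = 5 + 2 = 7) = 4 (attained at k = 1)
  C[0][1] = min over k of (A[0][0] + B[0][1] = 4 + 1 = 5, A[0][1] + B[1][1] = -5 + 2 = -3, A[0][2] + B[2][1] = 5 + -4 = 1) = -3 (attained at k = 1)
  C[0][2] = min over k of (A[0][0] + B[0][2] = 4 + 3 = 7, A[0][1] + B[1][2] = -5 + 10 = 5, A[0][2] + B[2][2] = 5 + 3 = 8) = 5 (attained at k = 1)
  C[1][0] = min over k of (A[1][0] + B[0][0] = 8 + 9 = 17, A[1][1] + B[1][0] = 1 + 9 = 10, A[1][2] + B[2][0] = 7 + 2 = 9) = 9 (attained at k = 2)
  C[1][1] = min over k of (A[1][0] + B[0][1] = 8 + 1 = 9, A[1][1] + B[1][1] = 1 + 2 = 3, A[1][2] + B[2][1] = 7 + -4 = 3) = 3 (attained at k = 1)
  C[1][2] = min over k of (A[1][0] + B[0][2] = 8 + 3 = 11, A[1][1] + B[1][2] = 1 + 10 = 11, A[1][2] + B[2][2] = 7 + 3 = 10) = 10 (attained at k = 2)
  C[2][0] = min over k of (A[2][0] + B[0][0] = -3 + 9 = 6, A[2][1] + B[1][0] = 4 + 9 = 13, A[2][2] + B[2][0] = 1 + 2 = 3) = 3 (attained at k = 2)
  C[2][1] = min over k of (A[2][0] + B[0][1] = -3 + 1 = -2, A[2][1] + B[1][1] = 4 + 2 = 6, A[2][2] + B[2][1] = 1 + -4 = -3) = -3 (attained at k = 2)
  C[2][2] = min over k of (A[2][0] + B[0][2] = -3 + 3 = 0, A[2][1] + B[1][2] = 4 + 10 = 14, A[2][2] + B[2][2] = 1 + 3 = 4) = 0 (attained at k = 0)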